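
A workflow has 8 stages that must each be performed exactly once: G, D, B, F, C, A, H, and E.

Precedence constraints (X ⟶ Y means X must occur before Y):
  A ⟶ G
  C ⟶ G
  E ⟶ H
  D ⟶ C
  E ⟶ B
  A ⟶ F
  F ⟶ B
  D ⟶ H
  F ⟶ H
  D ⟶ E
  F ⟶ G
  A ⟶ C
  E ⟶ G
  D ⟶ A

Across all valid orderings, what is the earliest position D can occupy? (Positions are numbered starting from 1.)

1

Nothing is required before D; it can be the very first stage.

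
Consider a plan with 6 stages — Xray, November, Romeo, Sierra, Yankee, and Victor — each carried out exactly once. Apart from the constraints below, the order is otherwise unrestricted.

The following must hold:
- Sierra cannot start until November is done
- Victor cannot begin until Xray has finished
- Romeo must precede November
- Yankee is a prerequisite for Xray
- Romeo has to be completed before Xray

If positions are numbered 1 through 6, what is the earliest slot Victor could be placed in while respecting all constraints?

The stages that are forced before Victor, directly or transitively, are Xray, Romeo, Yankee. That's 3 stages.
So at minimum 3 stages come before Victor, putting Victor no earlier than position 4. That position is achievable by scheduling exactly those predecessors first.

4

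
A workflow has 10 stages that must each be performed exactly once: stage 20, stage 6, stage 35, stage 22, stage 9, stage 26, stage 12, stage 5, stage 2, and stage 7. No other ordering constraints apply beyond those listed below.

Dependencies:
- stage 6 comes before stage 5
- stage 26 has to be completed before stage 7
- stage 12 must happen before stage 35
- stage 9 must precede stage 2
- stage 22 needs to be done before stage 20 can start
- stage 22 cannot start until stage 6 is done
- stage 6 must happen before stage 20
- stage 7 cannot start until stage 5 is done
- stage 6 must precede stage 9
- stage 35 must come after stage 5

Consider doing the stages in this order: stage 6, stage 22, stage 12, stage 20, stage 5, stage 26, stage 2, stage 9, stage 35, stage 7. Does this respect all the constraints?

Here stage 9 comes after stage 2.
Since stage 9 is required before stage 2, the ordering is invalid.

No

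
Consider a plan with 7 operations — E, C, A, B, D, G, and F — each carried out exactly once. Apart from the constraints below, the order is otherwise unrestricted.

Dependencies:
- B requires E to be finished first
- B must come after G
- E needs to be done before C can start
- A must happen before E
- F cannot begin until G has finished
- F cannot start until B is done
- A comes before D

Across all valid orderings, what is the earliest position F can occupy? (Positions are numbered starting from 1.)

The operations that are forced before F, directly or transitively, are E, A, B, G. That's 4 operations.
So at minimum 4 operations come before F, putting F no earlier than position 5. That position is achievable by scheduling exactly those predecessors first.

5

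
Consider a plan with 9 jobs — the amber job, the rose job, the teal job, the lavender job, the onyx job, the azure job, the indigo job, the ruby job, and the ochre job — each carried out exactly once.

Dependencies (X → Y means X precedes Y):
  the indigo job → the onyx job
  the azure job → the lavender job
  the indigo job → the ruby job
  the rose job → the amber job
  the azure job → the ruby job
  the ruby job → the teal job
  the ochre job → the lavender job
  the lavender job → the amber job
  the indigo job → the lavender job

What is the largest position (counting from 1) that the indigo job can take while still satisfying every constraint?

The jobs that are forced after the indigo job, directly or by a chain of constraints, are the amber job, the teal job, the lavender job, the onyx job, the ruby job. That's 5 jobs.
With 5 mandatory successors out of 9 jobs total, the latest slot for the indigo job is 9−5 = 4, and it's reachable by doing all non-successors before the indigo job.

4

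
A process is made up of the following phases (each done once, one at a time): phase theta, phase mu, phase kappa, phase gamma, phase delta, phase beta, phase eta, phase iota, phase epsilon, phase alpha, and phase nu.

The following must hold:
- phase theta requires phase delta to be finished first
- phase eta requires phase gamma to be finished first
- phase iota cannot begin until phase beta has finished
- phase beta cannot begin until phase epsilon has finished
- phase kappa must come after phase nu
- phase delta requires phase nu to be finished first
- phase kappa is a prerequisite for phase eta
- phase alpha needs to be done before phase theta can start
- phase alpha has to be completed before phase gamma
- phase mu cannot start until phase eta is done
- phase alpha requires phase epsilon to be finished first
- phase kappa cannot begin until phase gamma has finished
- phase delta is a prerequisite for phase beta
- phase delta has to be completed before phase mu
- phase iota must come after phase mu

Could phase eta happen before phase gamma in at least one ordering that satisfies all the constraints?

No

Following phase gamma → phase eta, phase gamma must precede phase eta in every valid ordering.
Hence phase eta can never be scheduled before phase gamma.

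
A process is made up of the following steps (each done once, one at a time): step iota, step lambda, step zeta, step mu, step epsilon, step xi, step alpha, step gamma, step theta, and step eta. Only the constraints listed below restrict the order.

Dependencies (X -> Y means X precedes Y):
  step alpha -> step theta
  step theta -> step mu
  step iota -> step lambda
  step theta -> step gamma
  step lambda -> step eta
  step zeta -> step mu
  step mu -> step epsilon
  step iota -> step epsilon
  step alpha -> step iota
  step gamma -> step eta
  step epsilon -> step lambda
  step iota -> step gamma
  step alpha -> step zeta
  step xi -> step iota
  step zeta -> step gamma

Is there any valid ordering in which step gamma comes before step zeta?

There is a dependency chain step zeta → step gamma, so step gamma always comes after step zeta.
So no valid ordering can have step gamma before step zeta.

No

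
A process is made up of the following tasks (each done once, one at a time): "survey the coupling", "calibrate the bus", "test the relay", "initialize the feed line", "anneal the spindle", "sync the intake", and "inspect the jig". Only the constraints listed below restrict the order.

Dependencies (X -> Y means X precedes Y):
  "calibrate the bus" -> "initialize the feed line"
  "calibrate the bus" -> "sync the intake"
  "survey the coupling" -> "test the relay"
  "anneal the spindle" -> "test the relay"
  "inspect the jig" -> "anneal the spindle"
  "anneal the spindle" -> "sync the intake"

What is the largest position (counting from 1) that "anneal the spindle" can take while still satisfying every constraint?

5

The tasks that are forced after "anneal the spindle", directly or by a chain of constraints, are "test the relay", "sync the intake". That's 2 tasks.
With 2 mandatory successors out of 7 tasks total, the latest slot for "anneal the spindle" is 7−2 = 5, and it's reachable by doing all non-successors before "anneal the spindle".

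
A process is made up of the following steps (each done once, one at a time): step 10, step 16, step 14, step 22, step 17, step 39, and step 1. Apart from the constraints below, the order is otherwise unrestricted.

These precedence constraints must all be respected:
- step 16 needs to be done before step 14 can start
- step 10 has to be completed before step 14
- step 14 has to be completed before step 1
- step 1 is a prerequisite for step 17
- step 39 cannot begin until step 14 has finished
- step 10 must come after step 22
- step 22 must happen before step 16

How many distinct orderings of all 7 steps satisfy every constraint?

6

Step 22 is the only step with nothing required before it, so every ordering starts there.
Enumerating by repeatedly choosing an available step (one whose prerequisites are all placed) gives 6 distinct complete orderings.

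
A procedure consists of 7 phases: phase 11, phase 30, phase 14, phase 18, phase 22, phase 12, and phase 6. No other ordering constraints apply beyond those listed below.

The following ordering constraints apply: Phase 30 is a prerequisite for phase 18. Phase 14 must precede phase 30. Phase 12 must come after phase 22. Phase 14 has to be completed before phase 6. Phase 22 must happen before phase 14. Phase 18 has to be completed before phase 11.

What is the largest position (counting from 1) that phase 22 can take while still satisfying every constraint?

The phases that are forced after phase 22, directly or by a chain of constraints, are phase 11, phase 30, phase 14, phase 18, phase 12, phase 6. That's 6 phases.
With 6 mandatory successors out of 7 phases total, the latest slot for phase 22 is 7−6 = 1, and it's reachable by doing all non-successors before phase 22.

1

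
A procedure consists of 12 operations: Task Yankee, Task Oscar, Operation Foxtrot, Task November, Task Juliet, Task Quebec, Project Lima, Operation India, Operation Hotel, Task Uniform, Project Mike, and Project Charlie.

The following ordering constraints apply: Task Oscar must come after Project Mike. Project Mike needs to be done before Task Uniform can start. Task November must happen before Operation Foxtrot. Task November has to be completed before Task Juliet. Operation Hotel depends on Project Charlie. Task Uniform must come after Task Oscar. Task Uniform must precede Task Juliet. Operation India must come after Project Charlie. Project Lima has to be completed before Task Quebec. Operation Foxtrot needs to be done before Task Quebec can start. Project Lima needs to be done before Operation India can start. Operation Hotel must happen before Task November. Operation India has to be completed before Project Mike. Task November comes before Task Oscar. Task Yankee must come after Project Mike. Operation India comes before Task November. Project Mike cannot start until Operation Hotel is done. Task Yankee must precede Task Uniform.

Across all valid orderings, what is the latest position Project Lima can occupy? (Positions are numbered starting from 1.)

3

The operations that are forced after Project Lima, directly or by a chain of constraints, are Task Yankee, Task Oscar, Operation Foxtrot, Task November, Task Juliet, Task Quebec, Operation India, Task Uniform, Project Mike. That's 9 operations.
So at least 9 operations follow Project Lima, putting Project Lima no later than position 3. That position is achievable by scheduling everything else first.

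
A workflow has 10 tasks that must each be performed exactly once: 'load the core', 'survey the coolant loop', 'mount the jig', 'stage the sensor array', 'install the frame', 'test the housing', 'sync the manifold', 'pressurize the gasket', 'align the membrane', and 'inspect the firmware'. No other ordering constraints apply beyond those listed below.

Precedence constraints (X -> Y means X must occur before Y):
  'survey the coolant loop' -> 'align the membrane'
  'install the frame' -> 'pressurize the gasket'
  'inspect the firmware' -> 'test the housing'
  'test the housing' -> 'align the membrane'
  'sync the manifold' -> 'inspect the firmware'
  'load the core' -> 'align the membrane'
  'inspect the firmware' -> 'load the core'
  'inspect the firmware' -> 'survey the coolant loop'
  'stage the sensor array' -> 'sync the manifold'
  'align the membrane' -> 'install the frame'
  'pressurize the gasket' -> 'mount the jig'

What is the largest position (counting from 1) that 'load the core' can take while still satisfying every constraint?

The tasks that are forced after 'load the core', directly or by a chain of constraints, are 'mount the jig', 'install the frame', 'pressurize the gasket', 'align the membrane'. That's 4 tasks.
So at least 4 tasks follow 'load the core', putting 'load the core' no later than position 6. That position is achievable by scheduling everything else first.

6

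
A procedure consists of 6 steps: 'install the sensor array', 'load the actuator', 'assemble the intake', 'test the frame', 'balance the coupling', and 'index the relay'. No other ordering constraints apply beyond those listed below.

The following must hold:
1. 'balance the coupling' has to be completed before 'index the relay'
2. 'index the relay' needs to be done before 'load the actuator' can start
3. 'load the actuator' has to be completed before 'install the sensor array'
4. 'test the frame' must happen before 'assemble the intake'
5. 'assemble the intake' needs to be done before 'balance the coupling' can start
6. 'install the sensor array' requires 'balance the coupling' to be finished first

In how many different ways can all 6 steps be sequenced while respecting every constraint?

Only 'test the frame' has no prerequisites, so it must go first.
Every step is then forced in turn, so only 1 complete ordering is consistent with the constraints.

1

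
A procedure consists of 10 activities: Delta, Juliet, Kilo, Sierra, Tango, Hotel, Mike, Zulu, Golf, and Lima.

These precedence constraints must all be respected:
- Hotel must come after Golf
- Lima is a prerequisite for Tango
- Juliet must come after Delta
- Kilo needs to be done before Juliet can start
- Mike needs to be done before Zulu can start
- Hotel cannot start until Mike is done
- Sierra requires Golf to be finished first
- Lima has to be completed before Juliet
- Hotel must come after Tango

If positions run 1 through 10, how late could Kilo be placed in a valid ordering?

9

The only activity forced after Kilo (directly or by a chain) is Juliet.
So at least 1 activity follows Kilo, putting Kilo no later than position 9. That position is achievable by scheduling everything else first.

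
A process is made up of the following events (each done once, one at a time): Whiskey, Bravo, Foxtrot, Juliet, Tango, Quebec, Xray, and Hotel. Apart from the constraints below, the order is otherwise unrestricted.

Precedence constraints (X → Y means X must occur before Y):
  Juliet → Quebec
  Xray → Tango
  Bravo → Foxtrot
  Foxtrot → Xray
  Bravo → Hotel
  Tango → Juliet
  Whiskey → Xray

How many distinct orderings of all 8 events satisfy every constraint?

20

2 events have no prerequisites (Whiskey, Bravo), so any of them could come first.
Enumerating by repeatedly choosing an available event (one whose prerequisites are all placed) gives 20 distinct complete orderings.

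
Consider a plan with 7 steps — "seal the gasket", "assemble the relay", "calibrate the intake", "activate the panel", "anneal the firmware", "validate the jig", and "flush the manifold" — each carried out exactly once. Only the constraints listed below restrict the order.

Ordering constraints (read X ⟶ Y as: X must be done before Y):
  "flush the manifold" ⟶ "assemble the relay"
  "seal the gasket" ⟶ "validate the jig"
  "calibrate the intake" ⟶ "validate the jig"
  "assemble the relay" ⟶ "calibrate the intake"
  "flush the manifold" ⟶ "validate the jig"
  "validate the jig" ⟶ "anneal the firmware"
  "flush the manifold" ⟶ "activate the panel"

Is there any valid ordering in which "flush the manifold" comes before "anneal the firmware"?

Yes

Every valid ordering already has "flush the manifold" before "anneal the firmware" (the constraints require it), so in particular at least one does.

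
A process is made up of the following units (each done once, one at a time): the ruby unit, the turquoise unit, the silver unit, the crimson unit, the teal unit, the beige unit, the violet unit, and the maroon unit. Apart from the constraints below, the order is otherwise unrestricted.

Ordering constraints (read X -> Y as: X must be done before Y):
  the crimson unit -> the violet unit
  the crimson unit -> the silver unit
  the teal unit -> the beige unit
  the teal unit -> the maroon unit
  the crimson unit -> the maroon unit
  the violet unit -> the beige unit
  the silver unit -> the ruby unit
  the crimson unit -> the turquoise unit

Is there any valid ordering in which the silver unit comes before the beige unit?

The constraints leave the silver unit and the beige unit unordered relative to each other; nothing requires the beige unit earlier.
So a valid ordering placing the silver unit earlier than the beige unit exists.

Yes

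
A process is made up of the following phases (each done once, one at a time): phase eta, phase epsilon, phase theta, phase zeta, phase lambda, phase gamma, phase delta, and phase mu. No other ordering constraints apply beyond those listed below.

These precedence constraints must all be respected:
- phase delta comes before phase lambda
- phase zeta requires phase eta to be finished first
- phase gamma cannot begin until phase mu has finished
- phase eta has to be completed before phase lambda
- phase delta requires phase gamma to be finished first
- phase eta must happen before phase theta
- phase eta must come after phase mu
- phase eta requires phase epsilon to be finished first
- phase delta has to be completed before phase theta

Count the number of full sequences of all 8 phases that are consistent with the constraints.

The phases with no prerequisites are phase epsilon, phase mu; any of them can be placed first.
Systematically extending each partial ordering one phase at a time and counting, there are 68 complete orderings.

68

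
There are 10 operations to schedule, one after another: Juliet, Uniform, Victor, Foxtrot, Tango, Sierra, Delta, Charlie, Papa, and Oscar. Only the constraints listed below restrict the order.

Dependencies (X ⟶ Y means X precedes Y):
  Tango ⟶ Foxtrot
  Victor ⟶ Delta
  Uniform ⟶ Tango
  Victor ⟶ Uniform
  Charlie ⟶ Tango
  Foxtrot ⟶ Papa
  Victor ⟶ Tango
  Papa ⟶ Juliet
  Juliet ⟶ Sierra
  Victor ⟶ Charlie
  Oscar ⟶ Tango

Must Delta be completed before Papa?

No

Nothing in the constraints links Delta and Papa; they are unordered relative to each other.
A valid ordering placing Papa before Delta exists, so the answer is no.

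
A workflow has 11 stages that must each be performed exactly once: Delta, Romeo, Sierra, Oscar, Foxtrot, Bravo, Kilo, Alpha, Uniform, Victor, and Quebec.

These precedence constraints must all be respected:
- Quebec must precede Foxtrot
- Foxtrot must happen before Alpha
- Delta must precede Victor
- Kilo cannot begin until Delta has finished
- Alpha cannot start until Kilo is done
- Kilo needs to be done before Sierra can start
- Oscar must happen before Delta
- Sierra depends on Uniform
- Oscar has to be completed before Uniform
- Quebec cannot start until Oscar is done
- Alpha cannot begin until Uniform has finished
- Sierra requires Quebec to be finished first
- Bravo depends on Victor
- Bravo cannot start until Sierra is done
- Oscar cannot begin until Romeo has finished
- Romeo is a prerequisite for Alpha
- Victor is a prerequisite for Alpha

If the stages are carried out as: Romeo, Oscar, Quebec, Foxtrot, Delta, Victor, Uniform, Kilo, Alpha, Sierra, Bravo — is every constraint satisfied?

Yes

Checking each listed constraint against this order: for instance, Romeo is in position 1 and Alpha in position 9, so that constraint holds — and the remaining constraints check out the same way.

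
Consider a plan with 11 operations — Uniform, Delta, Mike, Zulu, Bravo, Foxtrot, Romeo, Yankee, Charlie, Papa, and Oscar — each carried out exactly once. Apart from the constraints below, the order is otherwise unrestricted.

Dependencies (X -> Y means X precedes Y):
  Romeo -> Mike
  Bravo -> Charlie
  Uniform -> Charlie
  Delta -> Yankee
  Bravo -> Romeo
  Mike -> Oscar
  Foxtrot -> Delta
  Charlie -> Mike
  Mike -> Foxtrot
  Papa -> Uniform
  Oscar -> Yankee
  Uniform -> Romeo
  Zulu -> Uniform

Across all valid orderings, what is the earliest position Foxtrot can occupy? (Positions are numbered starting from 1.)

Every operation that must precede Foxtrot has to come before it. Tracing all chains that end at Foxtrot, those operations are: Uniform, Mike, Zulu, Bravo, Romeo, Charlie, Papa — 7 in total.
So at minimum 7 operations come before Foxtrot, putting Foxtrot no earlier than position 8. That position is achievable by scheduling exactly those predecessors first.

8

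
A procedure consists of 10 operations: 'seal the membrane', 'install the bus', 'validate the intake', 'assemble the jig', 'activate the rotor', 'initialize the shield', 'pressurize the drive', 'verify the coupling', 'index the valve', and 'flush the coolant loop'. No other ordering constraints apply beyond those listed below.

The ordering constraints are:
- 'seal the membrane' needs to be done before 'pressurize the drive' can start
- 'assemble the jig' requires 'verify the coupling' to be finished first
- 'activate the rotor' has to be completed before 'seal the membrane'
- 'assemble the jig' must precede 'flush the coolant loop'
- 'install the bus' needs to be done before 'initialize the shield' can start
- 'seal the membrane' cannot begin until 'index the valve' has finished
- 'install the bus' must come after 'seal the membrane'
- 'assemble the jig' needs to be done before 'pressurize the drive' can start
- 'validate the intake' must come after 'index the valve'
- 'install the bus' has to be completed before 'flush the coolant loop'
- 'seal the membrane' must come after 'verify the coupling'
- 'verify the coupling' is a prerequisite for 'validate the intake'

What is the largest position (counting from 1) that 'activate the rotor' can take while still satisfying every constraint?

Every operation that must follow 'activate the rotor' has to come after it. Tracing all chains starting from 'activate the rotor', those operations are: 'seal the membrane', 'install the bus', 'initialize the shield', 'pressurize the drive', 'flush the coolant loop' — 5 in total.
With 5 mandatory successors out of 10 operations total, the latest slot for 'activate the rotor' is 10−5 = 5, and it's reachable by doing all non-successors before 'activate the rotor'.

5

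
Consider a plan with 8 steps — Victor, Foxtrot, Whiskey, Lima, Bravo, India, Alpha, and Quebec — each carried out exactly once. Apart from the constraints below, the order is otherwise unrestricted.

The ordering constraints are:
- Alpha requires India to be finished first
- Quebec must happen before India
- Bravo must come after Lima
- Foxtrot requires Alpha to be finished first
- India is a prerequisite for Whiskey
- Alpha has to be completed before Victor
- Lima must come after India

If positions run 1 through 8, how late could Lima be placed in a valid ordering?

7

The only step forced after Lima (directly or by a chain) is Bravo.
With 1 mandatory successor out of 8 steps total, the latest slot for Lima is 8−1 = 7, and it's reachable by doing all non-successors before Lima.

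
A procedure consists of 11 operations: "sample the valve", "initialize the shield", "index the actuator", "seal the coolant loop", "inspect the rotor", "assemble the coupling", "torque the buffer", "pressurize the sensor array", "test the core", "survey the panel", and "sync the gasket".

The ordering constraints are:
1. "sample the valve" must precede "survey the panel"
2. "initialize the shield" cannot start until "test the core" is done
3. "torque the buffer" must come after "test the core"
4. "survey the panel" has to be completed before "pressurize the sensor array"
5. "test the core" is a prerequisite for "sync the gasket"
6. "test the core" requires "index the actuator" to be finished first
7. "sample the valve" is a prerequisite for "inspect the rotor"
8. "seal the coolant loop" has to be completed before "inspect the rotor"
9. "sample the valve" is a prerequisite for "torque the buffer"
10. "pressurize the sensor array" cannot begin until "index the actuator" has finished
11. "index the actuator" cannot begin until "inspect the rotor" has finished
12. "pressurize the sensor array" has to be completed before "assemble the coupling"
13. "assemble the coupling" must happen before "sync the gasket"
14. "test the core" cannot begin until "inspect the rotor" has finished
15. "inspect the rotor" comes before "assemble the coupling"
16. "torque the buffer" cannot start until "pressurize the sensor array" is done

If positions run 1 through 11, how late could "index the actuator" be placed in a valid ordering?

5

Every operation that must follow "index the actuator" has to come after it. Tracing all chains starting from "index the actuator", those operations are: "initialize the shield", "assemble the coupling", "torque the buffer", "pressurize the sensor array", "test the core", "sync the gasket" — 6 in total.
So at least 6 operations follow "index the actuator", putting "index the actuator" no later than position 5. That position is achievable by scheduling everything else first.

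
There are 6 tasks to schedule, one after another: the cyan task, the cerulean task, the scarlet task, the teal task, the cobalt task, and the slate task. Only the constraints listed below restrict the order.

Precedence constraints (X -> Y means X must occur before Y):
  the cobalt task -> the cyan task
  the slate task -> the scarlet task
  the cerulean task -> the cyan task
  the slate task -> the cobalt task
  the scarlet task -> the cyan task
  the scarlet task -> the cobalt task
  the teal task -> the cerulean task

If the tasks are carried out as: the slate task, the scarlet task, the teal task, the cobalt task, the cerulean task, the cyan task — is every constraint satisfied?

Going through the constraints one by one, each required predecessor appears earlier in the sequence than its dependent — e.g. the scarlet task (position 2) is before the cyan task (position 6), as required.

Yes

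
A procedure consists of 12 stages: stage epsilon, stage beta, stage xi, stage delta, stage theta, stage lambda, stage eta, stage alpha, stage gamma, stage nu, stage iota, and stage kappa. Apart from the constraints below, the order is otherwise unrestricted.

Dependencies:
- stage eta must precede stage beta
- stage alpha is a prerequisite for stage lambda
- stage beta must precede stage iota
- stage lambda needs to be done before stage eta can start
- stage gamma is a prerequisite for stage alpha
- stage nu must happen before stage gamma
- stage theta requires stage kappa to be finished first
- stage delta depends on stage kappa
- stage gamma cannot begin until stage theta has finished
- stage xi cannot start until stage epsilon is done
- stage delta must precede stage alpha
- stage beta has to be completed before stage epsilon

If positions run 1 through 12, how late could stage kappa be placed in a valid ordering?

Every stage that must follow stage kappa has to come after it. Tracing all chains starting from stage kappa, those stages are: stage epsilon, stage beta, stage xi, stage delta, stage theta, stage lambda, stage eta, stage alpha, stage gamma, stage iota — 10 in total.
With 10 mandatory successors out of 12 stages total, the latest slot for stage kappa is 12−10 = 2, and it's reachable by doing all non-successors before stage kappa.

2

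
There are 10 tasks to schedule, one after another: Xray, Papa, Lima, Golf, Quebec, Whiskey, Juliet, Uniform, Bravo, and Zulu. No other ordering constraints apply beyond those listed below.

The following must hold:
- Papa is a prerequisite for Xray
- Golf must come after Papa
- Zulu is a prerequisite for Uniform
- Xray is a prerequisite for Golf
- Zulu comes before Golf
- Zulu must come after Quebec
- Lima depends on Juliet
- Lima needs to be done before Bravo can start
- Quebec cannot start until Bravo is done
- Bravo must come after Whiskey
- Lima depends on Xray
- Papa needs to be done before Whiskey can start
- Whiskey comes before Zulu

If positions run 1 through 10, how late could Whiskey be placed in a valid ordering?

Following every chain forward from Whiskey, the tasks that must come later are Golf, Quebec, Uniform, Bravo, Zulu — 5 of them.
So at least 5 tasks follow Whiskey, putting Whiskey no later than position 5. That position is achievable by scheduling everything else first.

5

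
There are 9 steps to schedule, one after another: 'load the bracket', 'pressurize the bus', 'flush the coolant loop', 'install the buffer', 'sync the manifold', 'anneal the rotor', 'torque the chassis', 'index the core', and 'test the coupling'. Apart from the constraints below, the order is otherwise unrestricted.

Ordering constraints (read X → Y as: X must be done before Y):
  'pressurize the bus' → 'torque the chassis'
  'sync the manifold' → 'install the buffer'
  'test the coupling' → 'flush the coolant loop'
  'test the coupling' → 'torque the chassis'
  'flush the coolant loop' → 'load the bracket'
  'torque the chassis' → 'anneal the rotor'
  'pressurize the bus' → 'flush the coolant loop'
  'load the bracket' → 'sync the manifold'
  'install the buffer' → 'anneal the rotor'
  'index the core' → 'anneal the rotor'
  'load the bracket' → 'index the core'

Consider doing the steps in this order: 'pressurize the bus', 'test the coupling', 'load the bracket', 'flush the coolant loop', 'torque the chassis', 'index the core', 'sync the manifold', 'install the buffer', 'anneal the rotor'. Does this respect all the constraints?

No

In the proposed order, 'load the bracket' appears before 'flush the coolant loop'.
That contradicts the constraint that 'flush the coolant loop' must precede 'load the bracket'.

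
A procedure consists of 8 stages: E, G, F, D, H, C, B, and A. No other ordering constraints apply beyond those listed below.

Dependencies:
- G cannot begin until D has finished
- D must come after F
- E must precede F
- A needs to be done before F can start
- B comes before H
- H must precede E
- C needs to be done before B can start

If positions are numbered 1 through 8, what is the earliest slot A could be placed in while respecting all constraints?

No constraint forces any other stage before A, so it can be placed first.

1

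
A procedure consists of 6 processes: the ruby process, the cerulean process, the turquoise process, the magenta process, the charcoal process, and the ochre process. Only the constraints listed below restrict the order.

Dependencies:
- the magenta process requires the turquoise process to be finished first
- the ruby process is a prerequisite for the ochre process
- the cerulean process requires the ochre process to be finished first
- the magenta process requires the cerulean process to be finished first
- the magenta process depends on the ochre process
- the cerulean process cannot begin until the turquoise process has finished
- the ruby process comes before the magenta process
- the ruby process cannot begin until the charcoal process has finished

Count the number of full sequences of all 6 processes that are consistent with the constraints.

The processes with no prerequisites are the turquoise process, the charcoal process; any of them can be placed first.
Enumerating by repeatedly choosing an available process (one whose prerequisites are all placed) gives 4 distinct complete orderings.

4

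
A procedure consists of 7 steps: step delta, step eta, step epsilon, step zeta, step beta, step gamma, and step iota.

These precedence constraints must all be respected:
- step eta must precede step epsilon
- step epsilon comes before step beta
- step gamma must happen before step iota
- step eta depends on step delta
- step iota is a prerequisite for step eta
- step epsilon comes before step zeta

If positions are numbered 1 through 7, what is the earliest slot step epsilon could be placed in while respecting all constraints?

Every step that must precede step epsilon has to come before it. Tracing all chains that end at step epsilon, those steps are: step delta, step eta, step gamma, step iota — 4 in total.
So at minimum 4 steps come before step epsilon, putting step epsilon no earlier than position 5. That position is achievable by scheduling exactly those predecessors first.

5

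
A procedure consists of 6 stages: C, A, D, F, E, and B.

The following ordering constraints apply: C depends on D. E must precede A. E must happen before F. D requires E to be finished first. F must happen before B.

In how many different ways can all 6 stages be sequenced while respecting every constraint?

E is the only stage with nothing required before it, so every ordering starts there.
Counting all ways to extend the partial order to a total order gives 30.

30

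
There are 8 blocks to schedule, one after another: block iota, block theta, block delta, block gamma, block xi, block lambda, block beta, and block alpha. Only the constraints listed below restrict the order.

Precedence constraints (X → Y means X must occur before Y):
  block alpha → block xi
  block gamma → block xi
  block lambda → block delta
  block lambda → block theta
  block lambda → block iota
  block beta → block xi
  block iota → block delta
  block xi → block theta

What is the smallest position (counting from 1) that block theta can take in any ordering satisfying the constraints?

6

Every block that must precede block theta has to come before it. Tracing all chains that end at block theta, those blocks are: block gamma, block xi, block lambda, block beta, block alpha — 5 in total.
With 5 mandatory predecessors, the earliest block theta can sit is position 5+1 = 6, and placing just those 5 first achieves it.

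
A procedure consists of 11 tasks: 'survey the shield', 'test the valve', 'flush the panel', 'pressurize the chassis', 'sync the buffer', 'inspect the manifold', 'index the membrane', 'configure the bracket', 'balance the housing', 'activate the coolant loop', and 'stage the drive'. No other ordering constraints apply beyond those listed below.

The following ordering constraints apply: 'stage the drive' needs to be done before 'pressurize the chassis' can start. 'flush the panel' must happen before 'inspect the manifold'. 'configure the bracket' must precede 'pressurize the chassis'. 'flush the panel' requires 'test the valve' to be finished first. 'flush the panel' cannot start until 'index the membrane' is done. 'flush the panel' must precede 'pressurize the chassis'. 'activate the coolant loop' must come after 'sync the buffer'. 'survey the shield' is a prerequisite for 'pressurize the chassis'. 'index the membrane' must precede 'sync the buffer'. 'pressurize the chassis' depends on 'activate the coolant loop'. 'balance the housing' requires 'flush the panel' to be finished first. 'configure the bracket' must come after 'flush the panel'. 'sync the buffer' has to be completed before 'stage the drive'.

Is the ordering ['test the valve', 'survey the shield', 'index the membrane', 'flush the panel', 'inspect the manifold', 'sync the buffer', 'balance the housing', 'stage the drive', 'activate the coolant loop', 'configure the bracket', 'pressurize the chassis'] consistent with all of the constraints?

Going through the constraints one by one, each required predecessor appears earlier in the sequence than its dependent — e.g. 'survey the shield' (position 2) is before 'pressurize the chassis' (position 11), as required.

Yes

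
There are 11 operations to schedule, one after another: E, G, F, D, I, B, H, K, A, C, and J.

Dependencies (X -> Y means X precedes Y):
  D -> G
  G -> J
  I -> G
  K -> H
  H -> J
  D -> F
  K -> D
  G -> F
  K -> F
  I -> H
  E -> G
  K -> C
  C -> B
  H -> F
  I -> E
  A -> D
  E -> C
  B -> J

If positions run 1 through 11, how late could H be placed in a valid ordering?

9

Following every chain forward from H, the operations that must come later are F, J — 2 of them.
With 2 mandatory successors out of 11 operations total, the latest slot for H is 11−2 = 9, and it's reachable by doing all non-successors before H.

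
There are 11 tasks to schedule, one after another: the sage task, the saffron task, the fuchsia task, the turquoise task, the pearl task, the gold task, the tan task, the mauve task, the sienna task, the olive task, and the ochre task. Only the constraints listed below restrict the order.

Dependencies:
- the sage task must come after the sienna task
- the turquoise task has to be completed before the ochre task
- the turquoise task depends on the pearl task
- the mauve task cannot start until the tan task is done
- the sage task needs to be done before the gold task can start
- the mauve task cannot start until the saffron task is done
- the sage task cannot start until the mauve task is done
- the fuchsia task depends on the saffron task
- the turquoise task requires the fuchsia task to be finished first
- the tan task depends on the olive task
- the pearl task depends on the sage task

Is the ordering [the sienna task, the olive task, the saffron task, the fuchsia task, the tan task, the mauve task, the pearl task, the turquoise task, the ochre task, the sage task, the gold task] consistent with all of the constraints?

No

In the proposed order, the pearl task appears before the sage task.
That contradicts the constraint that the sage task must precede the pearl task.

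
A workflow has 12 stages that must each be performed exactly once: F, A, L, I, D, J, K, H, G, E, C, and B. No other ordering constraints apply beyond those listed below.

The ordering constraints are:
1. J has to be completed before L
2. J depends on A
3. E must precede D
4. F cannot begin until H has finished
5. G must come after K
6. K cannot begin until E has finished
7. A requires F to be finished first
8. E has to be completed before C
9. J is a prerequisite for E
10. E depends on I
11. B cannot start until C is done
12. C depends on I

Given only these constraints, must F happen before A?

Yes

Chaining the stated constraints: F → A.
That forces F before A in every valid schedule.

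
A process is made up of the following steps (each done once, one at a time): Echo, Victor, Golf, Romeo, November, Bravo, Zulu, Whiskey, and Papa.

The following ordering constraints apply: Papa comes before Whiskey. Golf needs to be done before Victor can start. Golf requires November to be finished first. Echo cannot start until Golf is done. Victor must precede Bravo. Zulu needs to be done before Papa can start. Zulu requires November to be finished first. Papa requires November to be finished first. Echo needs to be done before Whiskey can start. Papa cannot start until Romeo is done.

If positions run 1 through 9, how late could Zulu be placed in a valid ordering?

7

Following every chain forward from Zulu, the steps that must come later are Whiskey, Papa — 2 of them.
So at least 2 steps follow Zulu, putting Zulu no later than position 7. That position is achievable by scheduling everything else first.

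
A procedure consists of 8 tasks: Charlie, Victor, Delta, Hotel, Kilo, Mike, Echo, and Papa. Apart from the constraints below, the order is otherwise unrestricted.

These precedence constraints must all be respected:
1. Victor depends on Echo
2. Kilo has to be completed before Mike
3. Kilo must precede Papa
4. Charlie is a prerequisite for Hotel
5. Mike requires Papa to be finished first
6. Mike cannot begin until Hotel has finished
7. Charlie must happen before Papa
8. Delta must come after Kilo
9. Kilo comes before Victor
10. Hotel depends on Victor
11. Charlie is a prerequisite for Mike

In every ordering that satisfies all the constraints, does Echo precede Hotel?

Yes

There is a constraint chain Echo → Victor → Hotel.
That forces Echo before Hotel in every valid schedule.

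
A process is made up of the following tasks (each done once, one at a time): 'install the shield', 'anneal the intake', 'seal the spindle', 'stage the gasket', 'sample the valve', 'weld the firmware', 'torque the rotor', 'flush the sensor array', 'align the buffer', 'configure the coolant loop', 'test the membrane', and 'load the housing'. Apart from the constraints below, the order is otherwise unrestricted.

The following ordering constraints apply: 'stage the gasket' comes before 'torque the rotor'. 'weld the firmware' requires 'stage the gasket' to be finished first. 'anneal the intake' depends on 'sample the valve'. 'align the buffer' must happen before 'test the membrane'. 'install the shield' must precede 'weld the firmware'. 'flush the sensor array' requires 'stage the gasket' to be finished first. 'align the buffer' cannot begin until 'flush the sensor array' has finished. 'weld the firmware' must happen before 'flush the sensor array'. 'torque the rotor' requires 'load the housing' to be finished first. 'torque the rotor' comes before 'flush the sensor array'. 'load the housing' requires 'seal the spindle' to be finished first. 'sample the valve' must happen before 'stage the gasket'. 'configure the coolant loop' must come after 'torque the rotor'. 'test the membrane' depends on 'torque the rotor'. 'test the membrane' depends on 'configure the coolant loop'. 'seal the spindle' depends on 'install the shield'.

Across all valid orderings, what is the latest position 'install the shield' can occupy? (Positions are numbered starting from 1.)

4

Following every chain forward from 'install the shield', the tasks that must come later are 'seal the spindle', 'weld the firmware', 'torque the rotor', 'flush the sensor array', 'align the buffer', 'configure the coolant loop', 'test the membrane', 'load the housing' — 8 of them.
With 8 mandatory successors out of 12 tasks total, the latest slot for 'install the shield' is 12−8 = 4, and it's reachable by doing all non-successors before 'install the shield'.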